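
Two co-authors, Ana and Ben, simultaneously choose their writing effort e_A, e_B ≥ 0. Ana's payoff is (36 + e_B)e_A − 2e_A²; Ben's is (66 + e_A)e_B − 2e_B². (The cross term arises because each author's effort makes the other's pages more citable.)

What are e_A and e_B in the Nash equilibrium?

14, 20

Expanding Ana's payoff: 36e_A + e_Be_A − 2e_A².
∂π/∂e_A = 36 + e_B − 4e_A = 0, so e_A = 9 + 0.25e_B.
Likewise for Ben: e_B = 16.5 + 0.25e_A.
Substituting the second reaction function into the first: e_A = 9 + 0.25(16.5 + 0.25e_A), which gives 0.9375e_A = 13.125 ⇒ e_A = 14.
Then e_B = 16.5 + 0.25·14 = 20.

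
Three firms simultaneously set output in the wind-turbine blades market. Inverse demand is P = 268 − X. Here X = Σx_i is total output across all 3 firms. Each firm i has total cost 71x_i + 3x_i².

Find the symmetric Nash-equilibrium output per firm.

A representative firm's profit is π_i = x_i(268 − X) − 71x_i − 3x_i², with X = x_i + Σ_{j≠i} x_j.
First-order condition: 197 − 8x_i − Σ_{j≠i} x_j = 0.
Imposing symmetry (x_j = x for all j) turns Σ_{j≠i} x_j into 2x, so 197 = 10x and x = 19.7.

19.7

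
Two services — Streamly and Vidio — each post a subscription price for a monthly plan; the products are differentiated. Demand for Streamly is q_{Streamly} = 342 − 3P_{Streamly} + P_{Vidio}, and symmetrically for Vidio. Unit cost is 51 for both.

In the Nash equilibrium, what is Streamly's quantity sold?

144

Streamly's profit: π = (P_{Streamly} − 51)(342 − 3P_{Streamly} + P_{Vidio}).
∂π/∂P_{Streamly} = 495 − 6P_{Streamly} + P_{Vidio} = 0 ⇒ P_{Streamly} = 82.5 + (1/6)P_{Vidio}.
By symmetry P_{Vidio} = P_{Streamly}; substituting into the reaction function, (5/6)P_{Streamly} = 82.5 and P_{Streamly} = 99.
q_{Streamly} = 342 − 3·99 + 99 = 144.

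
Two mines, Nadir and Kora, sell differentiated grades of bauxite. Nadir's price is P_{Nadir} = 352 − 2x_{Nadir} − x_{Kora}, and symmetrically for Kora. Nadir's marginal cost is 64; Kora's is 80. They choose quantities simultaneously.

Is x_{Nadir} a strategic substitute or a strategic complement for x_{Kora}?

Mine Nadir's profit: π = x_{Nadir}(352 − 2x_{Nadir} − x_{Kora}) − 64x_{Nadir}.
∂π/∂x_{Nadir} = 288 − 4x_{Nadir} − x_{Kora} = 0 ⇒ x_{Nadir} = 72 − 0.25x_{Kora}.
The best-response slope dx_{Nadir}/dx_{Kora} = −0.25 < 0: the reaction function is downward-sloping, so the choices are strategic substitutes.

strategic substitutes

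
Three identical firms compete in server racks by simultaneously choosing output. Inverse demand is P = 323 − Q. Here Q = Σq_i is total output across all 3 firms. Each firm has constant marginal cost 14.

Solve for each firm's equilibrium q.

A representative firm's profit is π_i = q_i(323 − Q) − 14q_i, with Q = q_i + Σ_{j≠i} q_j.
First-order condition: 309 − 2q_i − Σ_{j≠i} q_j = 0.
With identical firms, set every q_j = q: then 309 − 2q − 2q = 0, i.e. q = 309/4 = 77.25.

77.25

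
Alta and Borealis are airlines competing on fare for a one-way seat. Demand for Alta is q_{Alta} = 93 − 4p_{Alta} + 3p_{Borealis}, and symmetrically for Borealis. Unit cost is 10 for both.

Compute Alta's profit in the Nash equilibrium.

1102.24

Alta's profit: π = (p_{Alta} − 10)(93 − 4p_{Alta} + 3p_{Borealis}).
∂π/∂p_{Alta} = 133 − 8p_{Alta} + 3p_{Borealis} = 0 ⇒ p_{Alta} = 16.625 + 0.375p_{Borealis}.
The game is symmetric, so in equilibrium p_{Borealis} = p_{Alta}: the reaction function gives 0.625p_{Alta} = 16.625, hence p_{Alta} = 26.6.
q_{Alta} = 93 − 4·26.6 + 3·26.6 = 66.4.
Profit = (26.6 − 10)·66.4 = 1102.24.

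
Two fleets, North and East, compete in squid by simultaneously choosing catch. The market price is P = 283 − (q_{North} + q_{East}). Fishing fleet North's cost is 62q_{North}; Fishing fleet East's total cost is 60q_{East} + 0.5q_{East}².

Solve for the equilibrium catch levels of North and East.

88, 45

Fishing fleet North's profit: π = q_{North}(283 − (q_{North} + q_{East})) − 62q_{North}.
∂π/∂q_{North} = 221 − 2q_{North} − q_{East} = 0, so q_{North} = 110.5 − 0.5q_{East}.
For East: ∂π/∂q_{East} = 223 − 3q_{East} − q_{North} = 0 ⇒ q_{East} = 223/3 − (1/3)q_{North}.
Plugging q_{East} into North's best response: q_{North} = 110.5 − 0.5(223/3 − (1/3)q_{North}) ⇒ (5/6)q_{North} = 220/3, so q_{North} = 88.
Then q_{East} = 223/3 − (1/3)·88 = 45.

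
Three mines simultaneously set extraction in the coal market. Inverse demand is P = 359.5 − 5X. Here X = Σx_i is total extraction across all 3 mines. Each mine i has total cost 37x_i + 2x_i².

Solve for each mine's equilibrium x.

13.4375

A representative mine's profit is π_i = x_i(359.5 − 5X) − 37x_i − 2x_i², with X = x_i + Σ_{j≠i} x_j.
First-order condition: 322.5 − 14x_i − 5Σ_{j≠i} x_j = 0.
In a symmetric equilibrium every mine chooses the same x, so Σ_{j≠i} x_j = 2x. The condition becomes 322.5 − 24x = 0, giving x = 322.5/24 = 13.4375.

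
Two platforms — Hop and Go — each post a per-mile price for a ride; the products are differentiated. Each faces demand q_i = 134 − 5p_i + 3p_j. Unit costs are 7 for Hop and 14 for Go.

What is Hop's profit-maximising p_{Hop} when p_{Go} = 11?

Hop's profit: π = (p_{Hop} − 7)(134 − 5p_{Hop} + 3p_{Go}).
∂π/∂p_{Hop} = 169 − 10p_{Hop} + 3p_{Go} = 0 ⇒ p_{Hop} = 16.9 + 0.3p_{Go}.
At p_{Go} = 11: p_{Hop} = 16.9 + 0.3·11 = 20.2.

20.2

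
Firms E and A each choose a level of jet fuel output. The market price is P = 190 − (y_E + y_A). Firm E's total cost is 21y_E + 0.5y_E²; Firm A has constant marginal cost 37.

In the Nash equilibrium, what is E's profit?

2053.5

Firm E's profit: π = y_E(190 − (y_E + y_A)) − 21y_E − 0.5y_E².
∂π/∂y_E = 169 − 3y_E − y_A = 0, so y_E = 169/3 − (1/3)y_A.
For A: ∂π/∂y_A = 153 − 2y_A − y_E = 0 ⇒ y_A = 76.5 − 0.5y_E.
Solving the two reaction functions simultaneously: (1 − (−1/3)(−0.5))y_E = 169/3 − (1/3)·76.5, so (5/6)y_E = 185/6 and y_E = 37.
Then y_A = 76.5 − 0.5·37 = 58.
Price P = 190 − 95 = 95.
E's profit: (95 − 21)·37 − 0.5(37)² = 2053.5.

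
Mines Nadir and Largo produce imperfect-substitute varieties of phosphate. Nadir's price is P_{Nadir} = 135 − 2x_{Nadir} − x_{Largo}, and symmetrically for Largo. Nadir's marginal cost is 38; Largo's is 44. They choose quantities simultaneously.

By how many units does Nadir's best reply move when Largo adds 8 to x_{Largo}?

Mine Nadir's profit: π = x_{Nadir}(135 − 2x_{Nadir} − x_{Largo}) − 38x_{Nadir}.
∂π/∂x_{Nadir} = 97 − 4x_{Nadir} − x_{Largo} = 0 ⇒ x_{Nadir} = 24.25 − 0.25x_{Largo}.
The reaction-function slope is −0.25, so an 8-unit rise in x_{Largo} moves x_{Nadir} by −0.25 × 8 = −2. Nadir's best response falls — the actions are strategic substitutes.

-2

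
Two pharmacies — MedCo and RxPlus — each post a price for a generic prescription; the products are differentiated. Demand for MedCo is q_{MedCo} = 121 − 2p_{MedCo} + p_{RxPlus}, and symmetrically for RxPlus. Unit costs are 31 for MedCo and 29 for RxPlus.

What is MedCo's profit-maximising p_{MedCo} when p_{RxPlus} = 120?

MedCo's profit: π = (p_{MedCo} − 31)(121 − 2p_{MedCo} + p_{RxPlus}).
∂π/∂p_{MedCo} = 183 − 4p_{MedCo} + p_{RxPlus} = 0 ⇒ p_{MedCo} = 45.75 + 0.25p_{RxPlus}.
At p_{RxPlus} = 120: p_{MedCo} = 45.75 + 0.25·120 = 75.75.

75.75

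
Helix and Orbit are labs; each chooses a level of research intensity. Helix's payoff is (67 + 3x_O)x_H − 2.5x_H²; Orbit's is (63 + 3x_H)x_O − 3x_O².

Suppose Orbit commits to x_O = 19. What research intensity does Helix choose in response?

Expanding Helix's payoff: 67x_H + 3x_Ox_H − 2.5x_H².
∂π/∂x_H = 67 + 3x_O − 5x_H = 0, so x_H = 13.4 + 0.6x_O.
At x_O = 19: x_H = 13.4 + 0.6·19 = 24.8.

24.8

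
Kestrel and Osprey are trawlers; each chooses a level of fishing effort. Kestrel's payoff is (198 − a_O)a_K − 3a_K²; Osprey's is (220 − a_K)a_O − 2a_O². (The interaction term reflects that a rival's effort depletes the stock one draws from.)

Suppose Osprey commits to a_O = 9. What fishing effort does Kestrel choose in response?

Expanding Kestrel's payoff: 198a_K − a_Oa_K − 3a_K².
∂π/∂a_K = 198 − a_O − 6a_K = 0, so a_K = 33 − (1/6)a_O.
At a_O = 9: a_K = 33 − (1/6)·9 = 31.5.

31.5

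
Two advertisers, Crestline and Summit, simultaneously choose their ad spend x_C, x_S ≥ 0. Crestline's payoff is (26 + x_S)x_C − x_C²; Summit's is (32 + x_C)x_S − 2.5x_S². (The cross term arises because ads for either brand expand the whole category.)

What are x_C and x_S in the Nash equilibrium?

18, 10

Expanding Crestline's payoff: 26x_C + x_Sx_C − x_C².
∂π/∂x_C = 26 + x_S − 2x_C = 0, so x_C = 13 + 0.5x_S.
Likewise for Summit: x_S = 6.4 + 0.2x_C.
Solving the two reaction functions simultaneously: (1 − (0.5)(0.2))x_C = 13 + 0.5·6.4, so 0.9x_C = 16.2 and x_C = 18.
Then x_S = 6.4 + 0.2·18 = 10.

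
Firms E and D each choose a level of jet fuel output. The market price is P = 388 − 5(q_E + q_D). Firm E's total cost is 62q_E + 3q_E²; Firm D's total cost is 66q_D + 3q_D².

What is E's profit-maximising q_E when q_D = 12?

Firm E's profit: π = q_E(388 − 5(q_E + q_D)) − 62q_E − 3q_E².
∂π/∂q_E = 326 − 16q_E − 5q_D = 0, so q_E = 20.375 − 0.3125q_D.
At q_D = 12: q_E = 20.375 − 0.3125·12 = 16.625.

16.625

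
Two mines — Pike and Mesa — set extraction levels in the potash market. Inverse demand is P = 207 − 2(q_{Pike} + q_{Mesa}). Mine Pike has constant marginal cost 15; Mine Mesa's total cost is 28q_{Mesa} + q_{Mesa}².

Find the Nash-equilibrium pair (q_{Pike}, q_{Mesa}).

Mine Pike's profit: π = q_{Pike}(207 − 2(q_{Pike} + q_{Mesa})) − 15q_{Pike}.
∂π/∂q_{Pike} = 192 − 4q_{Pike} − 2q_{Mesa} = 0, so q_{Pike} = 48 − 0.5q_{Mesa}.
For Mesa: ∂π/∂q_{Mesa} = 179 − 6q_{Mesa} − 2q_{Pike} = 0 ⇒ q_{Mesa} = 179/6 − (1/3)q_{Pike}.
Plugging q_{Mesa} into Pike's best response: q_{Pike} = 48 − 0.5(179/6 − (1/3)q_{Pike}) ⇒ (5/6)q_{Pike} = 397/12, so q_{Pike} = 39.7.
Then q_{Mesa} = 179/6 − (1/3)·39.7 = 16.6.

39.7, 16.6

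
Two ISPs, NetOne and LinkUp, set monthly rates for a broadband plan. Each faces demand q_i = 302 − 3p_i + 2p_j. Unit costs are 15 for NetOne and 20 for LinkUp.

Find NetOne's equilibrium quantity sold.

NetOne's profit: π = (p_{NetOne} − 15)(302 − 3p_{NetOne} + 2p_{LinkUp}).
∂π/∂p_{NetOne} = 347 − 6p_{NetOne} + 2p_{LinkUp} = 0 ⇒ p_{NetOne} = 347/6 + (1/3)p_{LinkUp}.
Similarly p_{LinkUp} = 181/3 + (1/3)p_{NetOne}.
Substituting the second reaction function into the first: p_{NetOne} = 347/6 + (1/3)(181/3 + (1/3)p_{NetOne}), which gives (8/9)p_{NetOne} = 1403/18 ⇒ p_{NetOne} = 87.6875.
Then p_{LinkUp} = 181/3 + (1/3)·87.6875 = 89.5625.
q_{NetOne} = 302 − 3·87.6875 + 2·89.5625 = 218.0625.

218.0625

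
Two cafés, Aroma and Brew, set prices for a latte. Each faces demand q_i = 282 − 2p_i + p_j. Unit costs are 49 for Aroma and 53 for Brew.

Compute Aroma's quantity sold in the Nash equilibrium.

156.4

Aroma's profit: π = (p_{Aroma} − 49)(282 − 2p_{Aroma} + p_{Brew}).
∂π/∂p_{Aroma} = 380 − 4p_{Aroma} + p_{Brew} = 0 ⇒ p_{Aroma} = 95 + 0.25p_{Brew}.
Similarly p_{Brew} = 97 + 0.25p_{Aroma}.
Plugging p_{Brew} into Aroma's best response: p_{Aroma} = 95 + 0.25(97 + 0.25p_{Aroma}) ⇒ 0.9375p_{Aroma} = 119.25, so p_{Aroma} = 127.2.
Then p_{Brew} = 97 + 0.25·127.2 = 128.8.
q_{Aroma} = 282 − 2·127.2 + 128.8 = 156.4.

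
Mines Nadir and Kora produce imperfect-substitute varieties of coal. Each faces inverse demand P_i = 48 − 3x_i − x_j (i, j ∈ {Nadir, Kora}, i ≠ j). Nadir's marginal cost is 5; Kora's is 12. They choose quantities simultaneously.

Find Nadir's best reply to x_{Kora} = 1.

7

Mine Nadir's profit: π = x_{Nadir}(48 − 3x_{Nadir} − x_{Kora}) − 5x_{Nadir}.
∂π/∂x_{Nadir} = 43 − 6x_{Nadir} − x_{Kora} = 0 ⇒ x_{Nadir} = 43/6 − (1/6)x_{Kora}.
At x_{Kora} = 1: x_{Nadir} = 43/6 − (1/6)·1 = 7.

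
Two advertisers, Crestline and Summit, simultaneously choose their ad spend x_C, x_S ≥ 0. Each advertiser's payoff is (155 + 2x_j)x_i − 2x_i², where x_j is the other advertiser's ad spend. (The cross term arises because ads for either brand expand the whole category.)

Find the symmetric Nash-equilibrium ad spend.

Crestline's payoff is (155 + 2x_S)x_C − 2x_C².
∂π/∂x_C = 155 + 2x_S − 4x_C = 0, so x_C = 38.75 + 0.5x_S.
Setting x_C = x_S in the reaction function: x_C = 38.75 + 0.5x_C, so x_C = 38.75 / 0.5 = 77.5.

77.5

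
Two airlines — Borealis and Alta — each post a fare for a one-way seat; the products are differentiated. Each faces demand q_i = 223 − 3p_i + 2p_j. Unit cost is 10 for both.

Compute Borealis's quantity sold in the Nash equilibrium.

Borealis's profit: π = (p_{Borealis} − 10)(223 − 3p_{Borealis} + 2p_{Alta}).
∂π/∂p_{Borealis} = 253 − 6p_{Borealis} + 2p_{Alta} = 0 ⇒ p_{Borealis} = 253/6 + (1/3)p_{Alta}.
The game is symmetric, so in equilibrium p_{Alta} = p_{Borealis}: the reaction function gives (2/3)p_{Borealis} = 253/6, hence p_{Borealis} = 63.25.
q_{Borealis} = 223 − 3·63.25 + 2·63.25 = 159.75.

159.75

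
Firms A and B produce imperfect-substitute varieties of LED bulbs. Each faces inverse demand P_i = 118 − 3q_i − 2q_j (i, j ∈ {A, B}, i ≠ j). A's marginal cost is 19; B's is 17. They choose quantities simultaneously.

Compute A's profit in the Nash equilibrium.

Firm A's profit: π = q_A(118 − 3q_A − 2q_B) − 19q_A.
∂π/∂q_A = 99 − 6q_A − 2q_B = 0 ⇒ q_A = 16.5 − (1/3)q_B.
Similarly q_B = 101/6 − (1/3)q_A.
Plugging q_B into A's best response: q_A = 16.5 − (1/3)(101/6 − (1/3)q_A) ⇒ (8/9)q_A = 98/9, so q_A = 12.25.
Then q_B = 101/6 − (1/3)·12.25 = 12.75.
P_A = 118 − 3·12.25 − 2·12.75 = 55.75.
Profit = (55.75 − 19)·12.25 = 450.1875.

450.1875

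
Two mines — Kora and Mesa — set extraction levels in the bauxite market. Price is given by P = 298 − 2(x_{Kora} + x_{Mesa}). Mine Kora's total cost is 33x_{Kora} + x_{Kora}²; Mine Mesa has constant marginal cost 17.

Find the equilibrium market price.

Mine Kora's profit: π = x_{Kora}(298 − 2(x_{Kora} + x_{Mesa})) − 33x_{Kora} − x_{Kora}².
∂π/∂x_{Kora} = 265 − 6x_{Kora} − 2x_{Mesa} = 0, so x_{Kora} = 265/6 − (1/3)x_{Mesa}.
For Mesa: ∂π/∂x_{Mesa} = 281 − 4x_{Mesa} − 2x_{Kora} = 0 ⇒ x_{Mesa} = 70.25 − 0.5x_{Kora}.
Plugging x_{Mesa} into Kora's best response: x_{Kora} = 265/6 − (1/3)(70.25 − 0.5x_{Kora}) ⇒ (5/6)x_{Kora} = 20.75, so x_{Kora} = 24.9.
Then x_{Mesa} = 70.25 − 0.5·24.9 = 57.8.
Equilibrium price: P = 298 − 2·82.7 = 132.6.

132.6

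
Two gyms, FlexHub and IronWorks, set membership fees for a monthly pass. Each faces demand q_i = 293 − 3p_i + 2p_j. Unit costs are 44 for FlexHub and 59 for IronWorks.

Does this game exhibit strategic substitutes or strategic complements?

FlexHub's profit: π = (p_{FlexHub} − 44)(293 − 3p_{FlexHub} + 2p_{IronWorks}).
∂π/∂p_{FlexHub} = 425 − 6p_{FlexHub} + 2p_{IronWorks} = 0 ⇒ p_{FlexHub} = 425/6 + (1/3)p_{IronWorks}.
The best-response slope dp_{FlexHub}/dp_{IronWorks} = 1/3 > 0: the reaction function is upward-sloping, so the choices are strategic complements.

strategic complements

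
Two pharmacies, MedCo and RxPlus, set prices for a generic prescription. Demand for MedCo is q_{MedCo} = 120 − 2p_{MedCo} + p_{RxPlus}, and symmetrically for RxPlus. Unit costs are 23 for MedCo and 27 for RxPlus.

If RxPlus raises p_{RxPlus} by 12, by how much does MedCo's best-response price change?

3

MedCo's profit: π = (p_{MedCo} − 23)(120 − 2p_{MedCo} + p_{RxPlus}).
∂π/∂p_{MedCo} = 166 − 4p_{MedCo} + p_{RxPlus} = 0 ⇒ p_{MedCo} = 41.5 + 0.25p_{RxPlus}.
The reaction-function slope is 0.25, so a 12-unit rise in p_{RxPlus} moves p_{MedCo} by 0.25 × 12 = 3. MedCo's best response rises — the actions are strategic complements.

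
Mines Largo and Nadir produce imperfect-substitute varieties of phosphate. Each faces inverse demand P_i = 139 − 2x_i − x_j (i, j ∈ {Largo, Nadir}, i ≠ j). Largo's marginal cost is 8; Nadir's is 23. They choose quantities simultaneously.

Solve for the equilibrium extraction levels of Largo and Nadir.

27.2, 22.2

Mine Largo's profit: π = x_{Largo}(139 − 2x_{Largo} − x_{Nadir}) − 8x_{Largo}.
∂π/∂x_{Largo} = 131 − 4x_{Largo} − x_{Nadir} = 0 ⇒ x_{Largo} = 32.75 − 0.25x_{Nadir}.
Similarly x_{Nadir} = 29 − 0.25x_{Largo}.
Solving the two reaction functions simultaneously: (1 − (−0.25)(−0.25))x_{Largo} = 32.75 − 0.25·29, so 0.9375x_{Largo} = 25.5 and x_{Largo} = 27.2.
Then x_{Nadir} = 29 − 0.25·27.2 = 22.2.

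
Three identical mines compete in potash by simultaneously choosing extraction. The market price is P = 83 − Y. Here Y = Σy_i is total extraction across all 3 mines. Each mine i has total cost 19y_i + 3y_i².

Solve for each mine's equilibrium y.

A representative mine's profit is π_i = y_i(83 − Y) − 19y_i − 3y_i², with Y = y_i + Σ_{j≠i} y_j.
First-order condition: 64 − 8y_i − Σ_{j≠i} y_j = 0.
With identical mines, set every y_j = y: then 64 − 8y − 2y = 0, i.e. y = 64/10 = 6.4.

6.4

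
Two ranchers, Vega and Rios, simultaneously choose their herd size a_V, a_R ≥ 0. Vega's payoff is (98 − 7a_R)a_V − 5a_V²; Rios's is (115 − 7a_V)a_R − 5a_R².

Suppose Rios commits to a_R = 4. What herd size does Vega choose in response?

Expanding Vega's payoff: 98a_V − 7a_Ra_V − 5a_V².
∂π/∂a_V = 98 − 7a_R − 10a_V = 0, so a_V = 9.8 − 0.7a_R.
At a_R = 4: a_V = 9.8 − 0.7·4 = 7.

7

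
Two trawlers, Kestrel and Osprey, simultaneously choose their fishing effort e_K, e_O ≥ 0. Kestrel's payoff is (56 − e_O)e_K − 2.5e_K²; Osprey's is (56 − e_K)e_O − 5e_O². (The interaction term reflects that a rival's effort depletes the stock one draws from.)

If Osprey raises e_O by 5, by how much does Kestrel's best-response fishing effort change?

-1

Expanding Kestrel's payoff: 56e_K − e_Oe_K − 2.5e_K².
∂π/∂e_K = 56 − e_O − 5e_K = 0, so e_K = 11.2 − 0.2e_O.
The reaction-function slope is −0.2, so a 5-unit rise in e_O moves e_K by −0.2 × 5 = −1. Kestrel's best response falls — the actions are strategic substitutes.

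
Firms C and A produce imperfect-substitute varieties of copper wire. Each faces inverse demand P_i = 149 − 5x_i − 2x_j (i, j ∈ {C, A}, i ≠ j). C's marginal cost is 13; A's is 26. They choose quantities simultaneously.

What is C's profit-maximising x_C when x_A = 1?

13.4

Firm C's profit: π = x_C(149 − 5x_C − 2x_A) − 13x_C.
∂π/∂x_C = 136 − 10x_C − 2x_A = 0 ⇒ x_C = 13.6 − 0.2x_A.
At x_A = 1: x_C = 13.6 − 0.2·1 = 13.4.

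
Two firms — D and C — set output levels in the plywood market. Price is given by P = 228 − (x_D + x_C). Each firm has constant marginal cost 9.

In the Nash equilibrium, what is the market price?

82

Firm D's profit: π = x_D(228 − (x_D + x_C)) − 9x_D.
∂π/∂x_D = 219 − 2x_D − x_C = 0, so x_D = 109.5 − 0.5x_C.
Setting x_D = x_C in the reaction function: x_D = 109.5 − 0.5x_D, so x_D = 109.5 / 1.5 = 73.
Equilibrium price: P = 228 − 146 = 82.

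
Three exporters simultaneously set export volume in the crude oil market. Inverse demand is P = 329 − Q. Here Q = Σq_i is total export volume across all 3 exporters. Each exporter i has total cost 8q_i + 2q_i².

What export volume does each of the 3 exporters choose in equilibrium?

A representative exporter's profit is π_i = q_i(329 − Q) − 8q_i − 2q_i², with Q = q_i + Σ_{j≠i} q_j.
First-order condition: 321 − 6q_i − Σ_{j≠i} q_j = 0.
With identical exporters, set every q_j = q: then 321 − 6q − 2q = 0, i.e. q = 321/8 = 40.125.

40.125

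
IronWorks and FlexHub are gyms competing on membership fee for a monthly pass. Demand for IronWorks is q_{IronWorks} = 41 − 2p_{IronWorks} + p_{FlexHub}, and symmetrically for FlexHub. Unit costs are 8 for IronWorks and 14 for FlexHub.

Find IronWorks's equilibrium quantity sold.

IronWorks's profit: π = (p_{IronWorks} − 8)(41 − 2p_{IronWorks} + p_{FlexHub}).
∂π/∂p_{IronWorks} = 57 − 4p_{IronWorks} + p_{FlexHub} = 0 ⇒ p_{IronWorks} = 14.25 + 0.25p_{FlexHub}.
Similarly p_{FlexHub} = 17.25 + 0.25p_{IronWorks}.
Substituting the second reaction function into the first: p_{IronWorks} = 14.25 + 0.25(17.25 + 0.25p_{IronWorks}), which gives 0.9375p_{IronWorks} = 18.5625 ⇒ p_{IronWorks} = 19.8.
Then p_{FlexHub} = 17.25 + 0.25·19.8 = 22.2.
q_{IronWorks} = 41 − 2·19.8 + 22.2 = 23.6.

23.6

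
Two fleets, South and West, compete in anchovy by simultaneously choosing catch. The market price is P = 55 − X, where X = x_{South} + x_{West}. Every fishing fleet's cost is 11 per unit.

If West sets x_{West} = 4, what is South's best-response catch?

Fishing fleet South's profit: π = x_{South}(55 − (x_{South} + x_{West})) − 11x_{South}.
∂π/∂x_{South} = 44 − 2x_{South} − x_{West} = 0, so x_{South} = 22 − 0.5x_{West}.
At x_{West} = 4: x_{South} = 22 − 0.5·4 = 20.

20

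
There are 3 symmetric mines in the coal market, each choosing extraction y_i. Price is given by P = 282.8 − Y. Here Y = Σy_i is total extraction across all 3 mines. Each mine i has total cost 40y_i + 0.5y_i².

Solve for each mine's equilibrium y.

A representative mine's profit is π_i = y_i(282.8 − Y) − 40y_i − 0.5y_i², with Y = y_i + Σ_{j≠i} y_j.
First-order condition: 242.8 − 3y_i − Σ_{j≠i} y_j = 0.
With identical mines, set every y_j = y: then 242.8 − 3y − 2y = 0, i.e. y = 242.8/5 = 48.56.

48.56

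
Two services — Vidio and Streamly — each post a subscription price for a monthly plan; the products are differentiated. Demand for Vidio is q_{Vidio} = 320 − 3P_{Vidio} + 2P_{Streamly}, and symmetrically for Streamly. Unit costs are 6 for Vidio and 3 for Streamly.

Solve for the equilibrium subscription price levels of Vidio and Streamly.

Vidio's profit: π = (P_{Vidio} − 6)(320 − 3P_{Vidio} + 2P_{Streamly}).
∂π/∂P_{Vidio} = 338 − 6P_{Vidio} + 2P_{Streamly} = 0 ⇒ P_{Vidio} = 169/3 + (1/3)P_{Streamly}.
Similarly P_{Streamly} = 329/6 + (1/3)P_{Vidio}.
Plugging P_{Streamly} into Vidio's best response: P_{Vidio} = 169/3 + (1/3)(329/6 + (1/3)P_{Vidio}) ⇒ (8/9)P_{Vidio} = 1343/18, so P_{Vidio} = 83.9375.
Then P_{Streamly} = 329/6 + (1/3)·83.9375 = 82.8125.

83.9375, 82.8125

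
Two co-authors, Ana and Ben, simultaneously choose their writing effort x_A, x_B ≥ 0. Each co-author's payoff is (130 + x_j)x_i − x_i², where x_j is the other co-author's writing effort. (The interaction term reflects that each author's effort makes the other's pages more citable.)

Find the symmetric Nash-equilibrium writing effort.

Ana's payoff is (130 + x_B)x_A − x_A².
∂π/∂x_A = 130 + x_B − 2x_A = 0, so x_A = 65 + 0.5x_B.
By symmetry x_B = x_A; substituting into the reaction function, 0.5x_A = 65 and x_A = 130.

130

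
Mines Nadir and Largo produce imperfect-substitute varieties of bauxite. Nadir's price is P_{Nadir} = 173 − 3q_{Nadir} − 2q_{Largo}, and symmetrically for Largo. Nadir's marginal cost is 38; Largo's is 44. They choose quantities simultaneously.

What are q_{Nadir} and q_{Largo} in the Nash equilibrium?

Mine Nadir's profit: π = q_{Nadir}(173 − 3q_{Nadir} − 2q_{Largo}) − 38q_{Nadir}.
∂π/∂q_{Nadir} = 135 − 6q_{Nadir} − 2q_{Largo} = 0 ⇒ q_{Nadir} = 22.5 − (1/3)q_{Largo}.
Similarly q_{Largo} = 21.5 − (1/3)q_{Nadir}.
Solving the two reaction functions simultaneously: (1 − (−1/3)(−1/3))q_{Nadir} = 22.5 − (1/3)·21.5, so (8/9)q_{Nadir} = 46/3 and q_{Nadir} = 17.25.
Then q_{Largo} = 21.5 − (1/3)·17.25 = 15.75.

17.25, 15.75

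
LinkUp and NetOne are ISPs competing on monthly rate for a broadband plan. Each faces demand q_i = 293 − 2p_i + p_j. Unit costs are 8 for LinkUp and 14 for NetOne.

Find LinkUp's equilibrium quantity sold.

LinkUp's profit: π = (p_{LinkUp} − 8)(293 − 2p_{LinkUp} + p_{NetOne}).
∂π/∂p_{LinkUp} = 309 − 4p_{LinkUp} + p_{NetOne} = 0 ⇒ p_{LinkUp} = 77.25 + 0.25p_{NetOne}.
Similarly p_{NetOne} = 80.25 + 0.25p_{LinkUp}.
Substituting the second reaction function into the first: p_{LinkUp} = 77.25 + 0.25(80.25 + 0.25p_{LinkUp}), which gives 0.9375p_{LinkUp} = 97.3125 ⇒ p_{LinkUp} = 103.8.
Then p_{NetOne} = 80.25 + 0.25·103.8 = 106.2.
q_{LinkUp} = 293 − 2·103.8 + 106.2 = 191.6.

191.6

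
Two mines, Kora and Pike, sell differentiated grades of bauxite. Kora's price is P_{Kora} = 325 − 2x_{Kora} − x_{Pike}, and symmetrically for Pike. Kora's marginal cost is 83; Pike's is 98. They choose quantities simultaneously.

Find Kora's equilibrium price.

Mine Kora's profit: π = x_{Kora}(325 − 2x_{Kora} − x_{Pike}) − 83x_{Kora}.
∂π/∂x_{Kora} = 242 − 4x_{Kora} − x_{Pike} = 0 ⇒ x_{Kora} = 60.5 − 0.25x_{Pike}.
Similarly x_{Pike} = 56.75 − 0.25x_{Kora}.
Plugging x_{Pike} into Kora's best response: x_{Kora} = 60.5 − 0.25(56.75 − 0.25x_{Kora}) ⇒ 0.9375x_{Kora} = 46.3125, so x_{Kora} = 49.4.
Then x_{Pike} = 56.75 − 0.25·49.4 = 44.4.
P_{Kora} = 325 − 2·49.4 − 44.4 = 181.8.

181.8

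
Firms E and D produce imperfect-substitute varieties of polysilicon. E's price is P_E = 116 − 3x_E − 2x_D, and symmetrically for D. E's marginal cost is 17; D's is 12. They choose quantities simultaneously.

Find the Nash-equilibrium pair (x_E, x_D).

12.0625, 13.3125

Firm E's profit: π = x_E(116 − 3x_E − 2x_D) − 17x_E.
∂π/∂x_E = 99 − 6x_E − 2x_D = 0 ⇒ x_E = 16.5 − (1/3)x_D.
Similarly x_D = 52/3 − (1/3)x_E.
Plugging x_D into E's best response: x_E = 16.5 − (1/3)(52/3 − (1/3)x_E) ⇒ (8/9)x_E = 193/18, so x_E = 12.0625.
Then x_D = 52/3 − (1/3)·12.0625 = 13.3125.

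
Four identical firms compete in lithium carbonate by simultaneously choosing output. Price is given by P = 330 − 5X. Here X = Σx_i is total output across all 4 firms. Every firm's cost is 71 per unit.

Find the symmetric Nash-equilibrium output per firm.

10.36

A representative firm's profit is π_i = x_i(330 − 5X) − 71x_i, with X = x_i + Σ_{j≠i} x_j.
First-order condition: 259 − 10x_i − 5Σ_{j≠i} x_j = 0.
In a symmetric equilibrium every firm chooses the same x, so Σ_{j≠i} x_j = 3x. The condition becomes 259 − 25x = 0, giving x = 259/25 = 10.36.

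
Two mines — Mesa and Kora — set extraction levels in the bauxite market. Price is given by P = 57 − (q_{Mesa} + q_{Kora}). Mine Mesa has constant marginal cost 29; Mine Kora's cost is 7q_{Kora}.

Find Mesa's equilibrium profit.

Mine Mesa's profit: π = q_{Mesa}(57 − (q_{Mesa} + q_{Kora})) − 29q_{Mesa}.
∂π/∂q_{Mesa} = 28 − 2q_{Mesa} − q_{Kora} = 0, so q_{Mesa} = 14 − 0.5q_{Kora}.
By the same steps for Kora: q_{Kora} = 25 − 0.5q_{Mesa}.
Solving the two reaction functions simultaneously: (1 − (−0.5)(−0.5))q_{Mesa} = 14 − 0.5·25, so 0.75q_{Mesa} = 1.5 and q_{Mesa} = 2.
Then q_{Kora} = 25 − 0.5·2 = 24.
Price P = 57 − 26 = 31.
Mesa's profit: (31 − 29)·2 = 4.

4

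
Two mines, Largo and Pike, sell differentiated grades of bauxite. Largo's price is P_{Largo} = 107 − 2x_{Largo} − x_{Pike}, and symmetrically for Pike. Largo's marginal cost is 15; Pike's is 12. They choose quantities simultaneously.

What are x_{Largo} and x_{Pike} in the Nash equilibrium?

18.2, 19.2

Mine Largo's profit: π = x_{Largo}(107 − 2x_{Largo} − x_{Pike}) − 15x_{Largo}.
∂π/∂x_{Largo} = 92 − 4x_{Largo} − x_{Pike} = 0 ⇒ x_{Largo} = 23 − 0.25x_{Pike}.
Similarly x_{Pike} = 23.75 − 0.25x_{Largo}.
Plugging x_{Pike} into Largo's best response: x_{Largo} = 23 − 0.25(23.75 − 0.25x_{Largo}) ⇒ 0.9375x_{Largo} = 17.0625, so x_{Largo} = 18.2.
Then x_{Pike} = 23.75 − 0.25·18.2 = 19.2.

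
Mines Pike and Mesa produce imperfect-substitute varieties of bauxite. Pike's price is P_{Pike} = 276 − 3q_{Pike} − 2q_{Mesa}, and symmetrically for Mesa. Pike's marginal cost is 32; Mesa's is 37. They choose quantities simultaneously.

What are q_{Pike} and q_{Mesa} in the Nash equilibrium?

Mine Pike's profit: π = q_{Pike}(276 − 3q_{Pike} − 2q_{Mesa}) − 32q_{Pike}.
∂π/∂q_{Pike} = 244 − 6q_{Pike} − 2q_{Mesa} = 0 ⇒ q_{Pike} = 122/3 − (1/3)q_{Mesa}.
Similarly q_{Mesa} = 239/6 − (1/3)q_{Pike}.
Plugging q_{Mesa} into Pike's best response: q_{Pike} = 122/3 − (1/3)(239/6 − (1/3)q_{Pike}) ⇒ (8/9)q_{Pike} = 493/18, so q_{Pike} = 30.8125.
Then q_{Mesa} = 239/6 − (1/3)·30.8125 = 29.5625.

30.8125, 29.5625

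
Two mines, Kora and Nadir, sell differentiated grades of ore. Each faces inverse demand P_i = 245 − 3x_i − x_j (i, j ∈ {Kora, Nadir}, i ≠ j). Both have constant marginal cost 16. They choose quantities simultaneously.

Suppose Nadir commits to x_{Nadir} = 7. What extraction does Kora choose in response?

Mine Kora's profit: π = x_{Kora}(245 − 3x_{Kora} − x_{Nadir}) − 16x_{Kora}.
∂π/∂x_{Kora} = 229 − 6x_{Kora} − x_{Nadir} = 0 ⇒ x_{Kora} = 229/6 − (1/6)x_{Nadir}.
At x_{Nadir} = 7: x_{Kora} = 229/6 − (1/6)·7 = 37.

37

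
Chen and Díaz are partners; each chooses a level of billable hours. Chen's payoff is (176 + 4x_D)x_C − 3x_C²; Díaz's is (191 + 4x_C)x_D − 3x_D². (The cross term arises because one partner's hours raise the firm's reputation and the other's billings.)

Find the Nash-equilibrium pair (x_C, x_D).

Expanding Chen's payoff: 176x_C + 4x_Dx_C − 3x_C².
∂π/∂x_C = 176 + 4x_D − 6x_C = 0, so x_C = 88/3 + (2/3)x_D.
Likewise for Díaz: x_D = 191/6 + (2/3)x_C.
Solving the two reaction functions simultaneously: (1 − (2/3)(2/3))x_C = 88/3 + (2/3)·(191/6), so (5/9)x_C = 455/9 and x_C = 91.
Then x_D = 191/6 + (2/3)·91 = 92.5.

91, 92.5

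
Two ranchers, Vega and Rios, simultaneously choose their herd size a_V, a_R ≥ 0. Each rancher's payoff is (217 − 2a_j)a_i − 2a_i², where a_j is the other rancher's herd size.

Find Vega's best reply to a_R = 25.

41.75

Vega's payoff is (217 − 2a_R)a_V − 2a_V².
∂π/∂a_V = 217 − 2a_R − 4a_V = 0, so a_V = 54.25 − 0.5a_R.
At a_R = 25: a_V = 54.25 − 0.5·25 = 41.75.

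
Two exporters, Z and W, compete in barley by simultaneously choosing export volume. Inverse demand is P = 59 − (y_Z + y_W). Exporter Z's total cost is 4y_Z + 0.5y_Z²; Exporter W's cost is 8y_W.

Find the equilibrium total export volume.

Exporter Z's profit: π = y_Z(59 − (y_Z + y_W)) − 4y_Z − 0.5y_Z².
∂π/∂y_Z = 55 − 3y_Z − y_W = 0, so y_Z = 55/3 − (1/3)y_W.
For W: ∂π/∂y_W = 51 − 2y_W − y_Z = 0 ⇒ y_W = 25.5 − 0.5y_Z.
Substituting the second reaction function into the first: y_Z = 55/3 − (1/3)(25.5 − 0.5y_Z), which gives (5/6)y_Z = 59/6 ⇒ y_Z = 11.8.
Then y_W = 25.5 − 0.5·11.8 = 19.6.
Total export volume: 11.8 + 19.6 = 31.4.

31.4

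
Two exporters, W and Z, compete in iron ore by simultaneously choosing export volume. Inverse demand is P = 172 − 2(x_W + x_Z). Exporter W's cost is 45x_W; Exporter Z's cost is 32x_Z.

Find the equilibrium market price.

Exporter W's profit: π = x_W(172 − 2(x_W + x_Z)) − 45x_W.
∂π/∂x_W = 127 − 4x_W − 2x_Z = 0, so x_W = 31.75 − 0.5x_Z.
By the same steps for Z: x_Z = 35 − 0.5x_W.
Solving the two reaction functions simultaneously: (1 − (−0.5)(−0.5))x_W = 31.75 − 0.5·35, so 0.75x_W = 14.25 and x_W = 19.
Then x_Z = 35 − 0.5·19 = 25.5.
Equilibrium price: P = 172 − 2·44.5 = 83.

83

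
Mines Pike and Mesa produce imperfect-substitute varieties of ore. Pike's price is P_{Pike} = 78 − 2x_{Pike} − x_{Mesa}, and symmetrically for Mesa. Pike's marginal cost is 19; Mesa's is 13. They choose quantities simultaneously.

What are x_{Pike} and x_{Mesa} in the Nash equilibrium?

Mine Pike's profit: π = x_{Pike}(78 − 2x_{Pike} − x_{Mesa}) − 19x_{Pike}.
∂π/∂x_{Pike} = 59 − 4x_{Pike} − x_{Mesa} = 0 ⇒ x_{Pike} = 14.75 − 0.25x_{Mesa}.
Similarly x_{Mesa} = 16.25 − 0.25x_{Pike}.
Substituting the second reaction function into the first: x_{Pike} = 14.75 − 0.25(16.25 − 0.25x_{Pike}), which gives 0.9375x_{Pike} = 10.6875 ⇒ x_{Pike} = 11.4.
Then x_{Mesa} = 16.25 − 0.25·11.4 = 13.4.

11.4, 13.4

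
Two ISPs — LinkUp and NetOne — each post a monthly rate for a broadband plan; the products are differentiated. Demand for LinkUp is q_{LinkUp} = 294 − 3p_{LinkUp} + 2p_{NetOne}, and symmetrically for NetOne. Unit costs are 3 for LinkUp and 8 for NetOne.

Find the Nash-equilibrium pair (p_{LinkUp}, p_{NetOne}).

LinkUp's profit: π = (p_{LinkUp} − 3)(294 − 3p_{LinkUp} + 2p_{NetOne}).
∂π/∂p_{LinkUp} = 303 − 6p_{LinkUp} + 2p_{NetOne} = 0 ⇒ p_{LinkUp} = 50.5 + (1/3)p_{NetOne}.
Similarly p_{NetOne} = 53 + (1/3)p_{LinkUp}.
Solving the two reaction functions simultaneously: (1 − (1/3)(1/3))p_{LinkUp} = 50.5 + (1/3)·53, so (8/9)p_{LinkUp} = 409/6 and p_{LinkUp} = 76.6875.
Then p_{NetOne} = 53 + (1/3)·76.6875 = 78.5625.

76.6875, 78.5625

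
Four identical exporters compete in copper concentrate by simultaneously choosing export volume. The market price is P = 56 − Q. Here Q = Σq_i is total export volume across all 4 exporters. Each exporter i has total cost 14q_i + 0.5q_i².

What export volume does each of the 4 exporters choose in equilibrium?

A representative exporter's profit is π_i = q_i(56 − Q) − 14q_i − 0.5q_i², with Q = q_i + Σ_{j≠i} q_j.
First-order condition: 42 − 3q_i − Σ_{j≠i} q_j = 0.
With identical exporters, set every q_j = q: then 42 − 3q − 3q = 0, i.e. q = 42/6 = 7.

7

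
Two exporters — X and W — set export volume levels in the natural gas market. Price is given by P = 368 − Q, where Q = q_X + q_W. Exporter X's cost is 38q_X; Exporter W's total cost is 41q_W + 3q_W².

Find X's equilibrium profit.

23777.64

Exporter X's profit: π = q_X(368 − (q_X + q_W)) − 38q_X.
∂π/∂q_X = 330 − 2q_X − q_W = 0, so q_X = 165 − 0.5q_W.
For W: ∂π/∂q_W = 327 − 8q_W − q_X = 0 ⇒ q_W = 40.875 − 0.125q_X.
Substituting the second reaction function into the first: q_X = 165 − 0.5(40.875 − 0.125q_X), which gives 0.9375q_X = 144.5625 ⇒ q_X = 154.2.
Then q_W = 40.875 − 0.125·154.2 = 21.6.
Price P = 368 − 175.8 = 192.2.
X's profit: (192.2 − 38)·154.2 = 23777.64.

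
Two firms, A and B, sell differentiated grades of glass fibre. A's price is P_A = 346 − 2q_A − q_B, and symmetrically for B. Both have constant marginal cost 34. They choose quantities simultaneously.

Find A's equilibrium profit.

Firm A's profit: π = q_A(346 − 2q_A − q_B) − 34q_A.
∂π/∂q_A = 312 − 4q_A − q_B = 0 ⇒ q_A = 78 − 0.25q_B.
The game is symmetric, so in equilibrium q_B = q_A: the reaction function gives 1.25q_A = 78, hence q_A = 62.4.
P_A = 346 − 2·62.4 − 62.4 = 158.8.
Profit = (158.8 − 34)·62.4 = 7787.52.

7787.52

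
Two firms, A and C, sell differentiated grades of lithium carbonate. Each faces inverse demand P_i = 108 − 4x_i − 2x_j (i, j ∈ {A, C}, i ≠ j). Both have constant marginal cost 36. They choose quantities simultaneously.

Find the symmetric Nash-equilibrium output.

7.2

Firm A's profit: π = x_A(108 − 4x_A − 2x_C) − 36x_A.
∂π/∂x_A = 72 − 8x_A − 2x_C = 0 ⇒ x_A = 9 − 0.25x_C.
The game is symmetric, so in equilibrium x_C = x_A: the reaction function gives 1.25x_A = 9, hence x_A = 7.2.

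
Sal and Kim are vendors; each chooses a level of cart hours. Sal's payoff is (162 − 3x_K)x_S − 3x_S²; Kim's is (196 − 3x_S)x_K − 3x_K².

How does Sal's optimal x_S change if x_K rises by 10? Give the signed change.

Expanding Sal's payoff: 162x_S − 3x_Kx_S − 3x_S².
∂π/∂x_S = 162 − 3x_K − 6x_S = 0, so x_S = 27 − 0.5x_K.
The reaction-function slope is −0.5, so a 10-unit rise in x_K moves x_S by −0.5 × 10 = −5. Sal's best response falls — the actions are strategic substitutes.

-5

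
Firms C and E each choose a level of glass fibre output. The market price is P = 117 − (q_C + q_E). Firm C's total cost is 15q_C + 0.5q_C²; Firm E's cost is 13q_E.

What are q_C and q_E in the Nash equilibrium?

20, 42

Firm C's profit: π = q_C(117 − (q_C + q_E)) − 15q_C − 0.5q_C².
∂π/∂q_C = 102 − 3q_C − q_E = 0, so q_C = 34 − (1/3)q_E.
For E: ∂π/∂q_E = 104 − 2q_E − q_C = 0 ⇒ q_E = 52 − 0.5q_C.
Plugging q_E into C's best response: q_C = 34 − (1/3)(52 − 0.5q_C) ⇒ (5/6)q_C = 50/3, so q_C = 20.
Then q_E = 52 − 0.5·20 = 42.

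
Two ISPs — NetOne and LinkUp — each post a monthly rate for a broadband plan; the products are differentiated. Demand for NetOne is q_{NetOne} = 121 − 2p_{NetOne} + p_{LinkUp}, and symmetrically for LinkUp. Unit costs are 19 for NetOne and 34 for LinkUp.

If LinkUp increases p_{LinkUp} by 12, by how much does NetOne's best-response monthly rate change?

NetOne's profit: π = (p_{NetOne} − 19)(121 − 2p_{NetOne} + p_{LinkUp}).
∂π/∂p_{NetOne} = 159 − 4p_{NetOne} + p_{LinkUp} = 0 ⇒ p_{NetOne} = 39.75 + 0.25p_{LinkUp}.
The reaction-function slope is 0.25, so a 12-unit rise in p_{LinkUp} moves p_{NetOne} by 0.25 × 12 = 3. NetOne's best response rises — the actions are strategic complements.

3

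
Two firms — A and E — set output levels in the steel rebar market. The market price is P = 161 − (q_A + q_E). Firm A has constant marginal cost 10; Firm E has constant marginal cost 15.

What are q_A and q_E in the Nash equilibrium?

52, 47

Firm A's profit: π = q_A(161 − (q_A + q_E)) − 10q_A.
∂π/∂q_A = 151 − 2q_A − q_E = 0, so q_A = 75.5 − 0.5q_E.
By the same steps for E: q_E = 73 − 0.5q_A.
Solving the two reaction functions simultaneously: (1 − (−0.5)(−0.5))q_A = 75.5 − 0.5·73, so 0.75q_A = 39 and q_A = 52.
Then q_E = 73 − 0.5·52 = 47.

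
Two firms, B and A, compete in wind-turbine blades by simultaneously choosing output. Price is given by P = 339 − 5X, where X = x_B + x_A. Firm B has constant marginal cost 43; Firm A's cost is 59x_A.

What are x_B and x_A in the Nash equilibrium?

20.8, 17.6

Firm B's profit: π = x_B(339 − 5(x_B + x_A)) − 43x_B.
∂π/∂x_B = 296 − 10x_B − 5x_A = 0, so x_B = 29.6 − 0.5x_A.
By the same steps for A: x_A = 28 − 0.5x_B.
Substituting the second reaction function into the first: x_B = 29.6 − 0.5(28 − 0.5x_B), which gives 0.75x_B = 15.6 ⇒ x_B = 20.8.
Then x_A = 28 − 0.5·20.8 = 17.6.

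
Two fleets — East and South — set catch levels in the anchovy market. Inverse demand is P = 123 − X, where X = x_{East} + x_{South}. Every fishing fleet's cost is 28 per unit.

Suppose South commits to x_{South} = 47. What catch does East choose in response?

24

Fishing fleet East's profit: π = x_{East}(123 − (x_{East} + x_{South})) − 28x_{East}.
∂π/∂x_{East} = 95 − 2x_{East} − x_{South} = 0, so x_{East} = 47.5 − 0.5x_{South}.
At x_{South} = 47: x_{East} = 47.5 − 0.5·47 = 24.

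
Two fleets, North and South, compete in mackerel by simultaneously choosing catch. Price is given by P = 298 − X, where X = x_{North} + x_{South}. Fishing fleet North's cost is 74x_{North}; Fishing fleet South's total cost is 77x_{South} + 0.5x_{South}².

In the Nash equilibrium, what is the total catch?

Fishing fleet North's profit: π = x_{North}(298 − (x_{North} + x_{South})) − 74x_{North}.
∂π/∂x_{North} = 224 − 2x_{North} − x_{South} = 0, so x_{North} = 112 − 0.5x_{South}.
For South: ∂π/∂x_{South} = 221 − 3x_{South} − x_{North} = 0 ⇒ x_{South} = 221/3 − (1/3)x_{North}.
Solving the two reaction functions simultaneously: (1 − (−0.5)(−1/3))x_{North} = 112 − 0.5·(221/3), so (5/6)x_{North} = 451/6 and x_{North} = 90.2.
Then x_{South} = 221/3 − (1/3)·90.2 = 43.6.
Total catch: 90.2 + 43.6 = 133.8.

133.8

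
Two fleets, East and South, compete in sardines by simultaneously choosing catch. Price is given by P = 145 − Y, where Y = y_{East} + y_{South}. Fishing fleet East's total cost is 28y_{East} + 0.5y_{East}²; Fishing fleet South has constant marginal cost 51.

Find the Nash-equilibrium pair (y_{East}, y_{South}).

Fishing fleet East's profit: π = y_{East}(145 − (y_{East} + y_{South})) − 28y_{East} − 0.5y_{East}².
∂π/∂y_{East} = 117 − 3y_{East} − y_{South} = 0, so y_{East} = 39 − (1/3)y_{South}.
For South: ∂π/∂y_{South} = 94 − 2y_{South} − y_{East} = 0 ⇒ y_{South} = 47 − 0.5y_{East}.
Substituting the second reaction function into the first: y_{East} = 39 − (1/3)(47 − 0.5y_{East}), which gives (5/6)y_{East} = 70/3 ⇒ y_{East} = 28.
Then y_{South} = 47 − 0.5·28 = 33.

28, 33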